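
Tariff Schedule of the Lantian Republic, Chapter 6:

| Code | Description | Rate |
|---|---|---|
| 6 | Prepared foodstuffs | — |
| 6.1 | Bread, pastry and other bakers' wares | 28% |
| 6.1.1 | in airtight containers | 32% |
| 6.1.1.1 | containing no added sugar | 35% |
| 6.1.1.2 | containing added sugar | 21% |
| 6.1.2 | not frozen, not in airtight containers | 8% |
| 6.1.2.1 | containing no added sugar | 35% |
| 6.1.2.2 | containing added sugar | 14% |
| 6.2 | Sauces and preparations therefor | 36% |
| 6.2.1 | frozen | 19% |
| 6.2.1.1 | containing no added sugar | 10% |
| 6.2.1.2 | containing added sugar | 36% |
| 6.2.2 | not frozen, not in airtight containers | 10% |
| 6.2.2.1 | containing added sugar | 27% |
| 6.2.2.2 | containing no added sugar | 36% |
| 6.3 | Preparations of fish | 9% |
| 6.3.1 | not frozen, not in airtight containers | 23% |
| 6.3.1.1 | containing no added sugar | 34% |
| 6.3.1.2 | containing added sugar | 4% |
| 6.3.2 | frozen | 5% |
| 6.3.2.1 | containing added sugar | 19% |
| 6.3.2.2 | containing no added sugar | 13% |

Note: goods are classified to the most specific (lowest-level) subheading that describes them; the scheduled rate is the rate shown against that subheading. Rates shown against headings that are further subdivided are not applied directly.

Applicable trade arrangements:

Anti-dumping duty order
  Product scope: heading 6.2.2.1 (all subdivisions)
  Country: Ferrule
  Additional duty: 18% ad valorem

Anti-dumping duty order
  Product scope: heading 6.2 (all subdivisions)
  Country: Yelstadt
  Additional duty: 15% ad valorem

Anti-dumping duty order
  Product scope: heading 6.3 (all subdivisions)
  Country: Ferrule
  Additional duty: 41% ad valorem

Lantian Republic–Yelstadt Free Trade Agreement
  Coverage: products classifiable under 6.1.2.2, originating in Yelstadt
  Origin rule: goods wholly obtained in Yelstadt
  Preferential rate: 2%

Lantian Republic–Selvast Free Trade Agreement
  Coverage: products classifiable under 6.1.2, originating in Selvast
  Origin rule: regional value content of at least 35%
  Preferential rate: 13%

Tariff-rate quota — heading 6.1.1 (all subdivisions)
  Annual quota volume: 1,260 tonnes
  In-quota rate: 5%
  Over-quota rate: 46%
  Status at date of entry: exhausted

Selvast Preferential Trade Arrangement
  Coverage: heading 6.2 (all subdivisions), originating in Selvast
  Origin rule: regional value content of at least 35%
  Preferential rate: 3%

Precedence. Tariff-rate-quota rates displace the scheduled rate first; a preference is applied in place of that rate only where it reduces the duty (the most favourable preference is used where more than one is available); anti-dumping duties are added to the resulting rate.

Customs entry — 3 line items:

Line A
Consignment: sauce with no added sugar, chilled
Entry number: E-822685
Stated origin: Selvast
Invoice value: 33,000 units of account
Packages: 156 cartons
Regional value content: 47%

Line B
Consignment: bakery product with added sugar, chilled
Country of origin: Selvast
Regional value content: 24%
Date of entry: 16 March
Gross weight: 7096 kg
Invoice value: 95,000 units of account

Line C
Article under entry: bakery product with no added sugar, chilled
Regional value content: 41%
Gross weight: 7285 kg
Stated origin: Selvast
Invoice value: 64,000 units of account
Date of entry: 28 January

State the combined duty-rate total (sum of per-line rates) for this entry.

Line A: sauce → 6.2; chilled → 6.2.2; with no added sugar → 6.2.2.2. Scheduled 36%. Selvast agreement on 6.1.2: 6.2.2.2 not covered; Selvast agreement on 6.2: RVC ≥ 35% → 3% available; preferential 3%. → 3%.
Line B: bakery product → 6.1; chilled → 6.1.2; with added sugar → 6.1.2.2. Scheduled 14%. Selvast agreement on 6.1.2: RVC < 35%; Selvast agreement on 6.2: 6.1.2.2 not covered. → 14%.
Line C: bakery product → 6.1; chilled → 6.1.2; with no added sugar → 6.1.2.1. Scheduled 35%. Selvast agreement on 6.1.2: RVC ≥ 35% → 13% available; Selvast agreement on 6.2: 6.1.2.1 not covered; preferential 13%. → 13%.
Sum: 3% + 14% + 13% = 30%.

30%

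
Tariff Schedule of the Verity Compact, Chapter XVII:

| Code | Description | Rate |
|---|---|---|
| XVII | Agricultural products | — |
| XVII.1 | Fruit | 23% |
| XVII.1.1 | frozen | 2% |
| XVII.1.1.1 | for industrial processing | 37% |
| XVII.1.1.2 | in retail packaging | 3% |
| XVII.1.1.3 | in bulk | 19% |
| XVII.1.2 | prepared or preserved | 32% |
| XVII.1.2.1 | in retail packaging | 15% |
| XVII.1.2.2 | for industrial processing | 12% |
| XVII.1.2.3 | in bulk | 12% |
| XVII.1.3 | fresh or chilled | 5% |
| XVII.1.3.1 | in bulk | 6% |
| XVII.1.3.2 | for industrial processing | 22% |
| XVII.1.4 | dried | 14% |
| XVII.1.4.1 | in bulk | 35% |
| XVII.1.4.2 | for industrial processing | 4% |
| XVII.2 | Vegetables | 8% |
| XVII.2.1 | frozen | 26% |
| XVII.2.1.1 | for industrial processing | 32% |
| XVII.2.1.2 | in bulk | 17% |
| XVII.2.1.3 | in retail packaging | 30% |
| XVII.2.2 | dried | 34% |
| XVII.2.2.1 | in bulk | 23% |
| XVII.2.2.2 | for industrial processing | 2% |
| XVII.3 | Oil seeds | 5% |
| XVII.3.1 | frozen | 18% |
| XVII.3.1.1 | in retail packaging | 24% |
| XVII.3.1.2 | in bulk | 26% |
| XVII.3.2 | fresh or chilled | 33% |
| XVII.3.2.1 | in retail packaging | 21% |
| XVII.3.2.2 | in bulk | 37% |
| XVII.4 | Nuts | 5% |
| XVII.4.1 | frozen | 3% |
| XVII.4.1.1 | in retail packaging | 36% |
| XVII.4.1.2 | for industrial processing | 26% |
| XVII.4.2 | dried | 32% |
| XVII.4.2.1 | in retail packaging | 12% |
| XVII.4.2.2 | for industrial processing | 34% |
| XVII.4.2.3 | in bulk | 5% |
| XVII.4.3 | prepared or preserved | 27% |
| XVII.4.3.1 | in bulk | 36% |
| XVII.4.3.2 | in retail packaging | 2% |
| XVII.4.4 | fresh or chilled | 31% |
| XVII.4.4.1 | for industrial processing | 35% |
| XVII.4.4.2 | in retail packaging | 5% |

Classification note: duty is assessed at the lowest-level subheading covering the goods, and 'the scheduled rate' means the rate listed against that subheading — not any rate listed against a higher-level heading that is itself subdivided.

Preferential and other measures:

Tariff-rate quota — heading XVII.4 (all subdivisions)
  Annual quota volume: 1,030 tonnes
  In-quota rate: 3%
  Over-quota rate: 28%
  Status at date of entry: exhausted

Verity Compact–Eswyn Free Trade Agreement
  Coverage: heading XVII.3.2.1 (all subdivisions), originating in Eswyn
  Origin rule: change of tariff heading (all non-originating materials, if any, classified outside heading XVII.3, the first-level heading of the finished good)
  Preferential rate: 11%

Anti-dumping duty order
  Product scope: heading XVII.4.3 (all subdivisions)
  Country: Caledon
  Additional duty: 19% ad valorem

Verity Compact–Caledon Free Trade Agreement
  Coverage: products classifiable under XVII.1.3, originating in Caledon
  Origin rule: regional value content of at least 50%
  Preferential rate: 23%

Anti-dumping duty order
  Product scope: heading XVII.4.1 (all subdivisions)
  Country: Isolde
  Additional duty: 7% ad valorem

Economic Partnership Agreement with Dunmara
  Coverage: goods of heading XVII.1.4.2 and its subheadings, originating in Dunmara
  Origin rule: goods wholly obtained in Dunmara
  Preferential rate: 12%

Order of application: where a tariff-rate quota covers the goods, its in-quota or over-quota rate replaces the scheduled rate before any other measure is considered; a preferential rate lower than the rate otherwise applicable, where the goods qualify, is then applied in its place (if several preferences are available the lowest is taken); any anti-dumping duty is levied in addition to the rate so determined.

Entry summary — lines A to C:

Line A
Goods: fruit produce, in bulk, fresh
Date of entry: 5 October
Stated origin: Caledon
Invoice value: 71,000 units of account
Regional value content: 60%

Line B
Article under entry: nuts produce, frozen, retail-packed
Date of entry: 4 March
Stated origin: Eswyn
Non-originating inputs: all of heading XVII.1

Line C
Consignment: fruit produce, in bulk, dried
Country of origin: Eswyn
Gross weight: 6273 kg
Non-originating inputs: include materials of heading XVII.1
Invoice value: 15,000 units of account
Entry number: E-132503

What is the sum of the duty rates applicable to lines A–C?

69%

Line A: fruit → XVII.1; fresh → XVII.1.3; in bulk → XVII.1.3.1. Scheduled 6%. Caledon agreement on XVII.1.3: RVC ≥ 50% → 23% available; preference 23% not lower than 6% → no reduction. → 6%.
Line B: nuts → XVII.4; frozen → XVII.4.1; retail-packed → XVII.4.1.1. Scheduled 36%. quota on XVII.4 exhausted → over-quota 28%; Eswyn agreement on XVII.3.2.1: XVII.4.1.1 not covered. → 28%.
Line C: fruit → XVII.1; dried → XVII.1.4; in bulk → XVII.1.4.1. Scheduled 35%. Eswyn agreement on XVII.3.2.1: XVII.1.4.1 not covered. → 35%.
Sum: 6% + 28% + 35% = 69%.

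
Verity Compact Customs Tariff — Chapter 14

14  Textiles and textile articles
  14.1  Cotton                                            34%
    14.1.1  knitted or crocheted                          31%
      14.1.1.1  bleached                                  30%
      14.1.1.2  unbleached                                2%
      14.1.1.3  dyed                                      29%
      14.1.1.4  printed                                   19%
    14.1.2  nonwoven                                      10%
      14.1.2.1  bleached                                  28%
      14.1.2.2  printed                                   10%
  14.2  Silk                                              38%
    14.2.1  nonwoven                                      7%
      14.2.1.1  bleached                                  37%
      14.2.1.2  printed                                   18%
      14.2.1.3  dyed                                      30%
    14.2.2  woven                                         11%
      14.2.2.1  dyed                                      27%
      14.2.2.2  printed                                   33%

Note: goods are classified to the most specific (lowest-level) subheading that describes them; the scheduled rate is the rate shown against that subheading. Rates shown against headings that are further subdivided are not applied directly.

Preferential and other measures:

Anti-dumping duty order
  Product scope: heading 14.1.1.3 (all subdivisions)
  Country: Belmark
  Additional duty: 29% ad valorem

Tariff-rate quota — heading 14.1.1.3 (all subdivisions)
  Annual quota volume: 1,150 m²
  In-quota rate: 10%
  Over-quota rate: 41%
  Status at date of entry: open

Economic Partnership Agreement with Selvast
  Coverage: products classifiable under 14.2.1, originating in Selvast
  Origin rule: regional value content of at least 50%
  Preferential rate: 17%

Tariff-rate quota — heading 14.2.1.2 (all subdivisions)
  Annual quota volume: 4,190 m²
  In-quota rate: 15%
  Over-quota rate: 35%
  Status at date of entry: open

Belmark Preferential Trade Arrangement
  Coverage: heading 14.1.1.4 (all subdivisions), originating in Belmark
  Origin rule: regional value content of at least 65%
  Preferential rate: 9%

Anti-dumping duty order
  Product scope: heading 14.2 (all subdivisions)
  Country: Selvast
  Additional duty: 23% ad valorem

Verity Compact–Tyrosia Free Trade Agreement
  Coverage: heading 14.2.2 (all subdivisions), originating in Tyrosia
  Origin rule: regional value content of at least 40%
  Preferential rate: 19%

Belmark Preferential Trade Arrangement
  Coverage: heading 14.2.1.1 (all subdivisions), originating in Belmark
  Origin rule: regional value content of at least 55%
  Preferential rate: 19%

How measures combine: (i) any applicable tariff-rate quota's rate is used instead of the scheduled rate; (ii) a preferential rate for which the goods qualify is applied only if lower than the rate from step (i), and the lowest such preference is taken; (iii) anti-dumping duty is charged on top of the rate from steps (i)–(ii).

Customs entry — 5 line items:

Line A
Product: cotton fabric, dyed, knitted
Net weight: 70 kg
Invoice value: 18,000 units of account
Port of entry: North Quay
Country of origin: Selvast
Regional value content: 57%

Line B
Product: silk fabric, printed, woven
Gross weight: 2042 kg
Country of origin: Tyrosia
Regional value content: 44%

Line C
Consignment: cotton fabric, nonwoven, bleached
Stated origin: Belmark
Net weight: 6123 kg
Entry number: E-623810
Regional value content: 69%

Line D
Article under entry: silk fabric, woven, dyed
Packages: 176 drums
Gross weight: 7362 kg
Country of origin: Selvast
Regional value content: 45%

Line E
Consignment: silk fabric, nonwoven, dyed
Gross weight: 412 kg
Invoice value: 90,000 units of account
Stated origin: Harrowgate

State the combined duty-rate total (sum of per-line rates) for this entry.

137%

Line A: cotton → 14.1; knitted → 14.1.1; dyed → 14.1.1.3. Scheduled 29%. quota on 14.1.1.3 open → in-quota 10%; Selvast agreement on 14.2.1: 14.1.1.3 not covered. → 10%.
Line B: silk → 14.2; woven → 14.2.2; printed → 14.2.2.2. Scheduled 33%. Tyrosia agreement on 14.2.2: RVC ≥ 40% → 19% available; preferential 19%. → 19%.
Line C: cotton → 14.1; nonwoven → 14.1.2; bleached → 14.1.2.1. Scheduled 28%. Belmark agreement on 14.1.1.4: 14.1.2.1 not covered; Belmark agreement on 14.2.1.1: 14.1.2.1 not covered. → 28%.
Line D: silk → 14.2; woven → 14.2.2; dyed → 14.2.2.1. Scheduled 27%. Selvast agreement on 14.2.1: 14.2.2.1 not covered; anti-dumping (Selvast, 14.2): +23%; total 27% + 23% = 50%. → 50%.
Line E: silk → 14.2; nonwoven → 14.2.1; dyed → 14.2.1.3. Scheduled 30%. No special measure applies. → 30%.
Sum: 10% + 19% + 28% + 50% + 30% = 137%.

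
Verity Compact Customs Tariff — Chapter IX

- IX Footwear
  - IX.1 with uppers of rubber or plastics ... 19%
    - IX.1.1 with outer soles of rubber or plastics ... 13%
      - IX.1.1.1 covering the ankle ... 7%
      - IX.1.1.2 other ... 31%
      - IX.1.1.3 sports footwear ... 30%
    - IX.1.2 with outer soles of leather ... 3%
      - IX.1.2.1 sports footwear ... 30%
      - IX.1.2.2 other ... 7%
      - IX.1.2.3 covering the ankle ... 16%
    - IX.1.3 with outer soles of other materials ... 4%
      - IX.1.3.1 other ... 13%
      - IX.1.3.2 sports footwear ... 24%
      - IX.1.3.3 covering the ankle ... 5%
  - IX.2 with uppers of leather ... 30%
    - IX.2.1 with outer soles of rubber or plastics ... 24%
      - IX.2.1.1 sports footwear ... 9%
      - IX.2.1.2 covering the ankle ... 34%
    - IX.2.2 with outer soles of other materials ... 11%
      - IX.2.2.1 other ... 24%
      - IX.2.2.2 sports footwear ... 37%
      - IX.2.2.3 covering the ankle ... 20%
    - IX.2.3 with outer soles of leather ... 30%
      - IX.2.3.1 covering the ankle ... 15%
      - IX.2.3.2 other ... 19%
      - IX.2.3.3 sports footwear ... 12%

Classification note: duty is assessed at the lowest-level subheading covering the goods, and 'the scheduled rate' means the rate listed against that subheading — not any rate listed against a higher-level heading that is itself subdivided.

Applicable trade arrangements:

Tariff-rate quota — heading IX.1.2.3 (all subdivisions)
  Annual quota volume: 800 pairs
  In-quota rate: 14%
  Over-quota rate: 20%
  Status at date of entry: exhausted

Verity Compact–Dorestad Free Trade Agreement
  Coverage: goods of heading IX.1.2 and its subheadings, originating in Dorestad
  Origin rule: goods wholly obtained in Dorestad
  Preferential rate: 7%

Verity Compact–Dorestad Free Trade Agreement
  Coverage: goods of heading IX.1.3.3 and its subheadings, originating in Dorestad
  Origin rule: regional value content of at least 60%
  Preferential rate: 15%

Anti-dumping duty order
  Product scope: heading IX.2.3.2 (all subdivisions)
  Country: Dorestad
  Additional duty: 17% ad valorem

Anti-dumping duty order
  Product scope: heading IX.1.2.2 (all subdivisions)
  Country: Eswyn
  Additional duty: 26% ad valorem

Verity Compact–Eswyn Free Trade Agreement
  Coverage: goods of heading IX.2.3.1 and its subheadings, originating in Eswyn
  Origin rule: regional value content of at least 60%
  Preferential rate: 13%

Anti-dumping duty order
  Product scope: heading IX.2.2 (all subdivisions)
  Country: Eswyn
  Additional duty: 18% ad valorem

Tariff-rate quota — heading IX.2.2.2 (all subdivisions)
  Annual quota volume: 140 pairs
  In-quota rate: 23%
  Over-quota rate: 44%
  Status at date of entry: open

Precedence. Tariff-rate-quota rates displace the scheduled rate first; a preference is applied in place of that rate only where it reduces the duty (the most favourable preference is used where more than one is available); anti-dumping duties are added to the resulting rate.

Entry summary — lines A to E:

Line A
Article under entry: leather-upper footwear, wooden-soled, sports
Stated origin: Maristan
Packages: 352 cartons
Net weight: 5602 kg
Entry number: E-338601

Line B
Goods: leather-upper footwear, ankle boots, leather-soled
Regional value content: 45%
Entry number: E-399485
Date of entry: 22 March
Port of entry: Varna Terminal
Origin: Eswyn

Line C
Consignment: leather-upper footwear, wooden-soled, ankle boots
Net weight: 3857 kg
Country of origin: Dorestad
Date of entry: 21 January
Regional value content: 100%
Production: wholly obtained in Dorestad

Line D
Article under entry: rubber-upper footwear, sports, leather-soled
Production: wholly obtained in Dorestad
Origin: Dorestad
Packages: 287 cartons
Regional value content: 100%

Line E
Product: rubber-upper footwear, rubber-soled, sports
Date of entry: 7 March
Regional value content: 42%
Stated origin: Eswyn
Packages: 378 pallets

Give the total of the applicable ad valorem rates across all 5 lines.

Line A: leather-upper → IX.2; wooden-soled → IX.2.2; sports → IX.2.2.2. Scheduled 37%. quota on IX.2.2.2 open → in-quota 23%. → 23%.
Line B: leather-upper → IX.2; leather-soled → IX.2.3; ankle boots → IX.2.3.1. Scheduled 15%. Eswyn agreement on IX.2.3.1: RVC < 60%. → 15%.
Line C: leather-upper → IX.2; wooden-soled → IX.2.2; ankle boots → IX.2.2.3. Scheduled 20%. Dorestad agreement on IX.1.2: IX.2.2.3 not covered; Dorestad agreement on IX.1.3.3: IX.2.2.3 not covered. → 20%.
Line D: rubber-upper → IX.1; leather-soled → IX.1.2; sports → IX.1.2.1. Scheduled 30%. Dorestad agreement on IX.1.2: wholly obtained → 7% available; Dorestad agreement on IX.1.3.3: IX.1.2.1 not covered; preferential 7%. → 7%.
Line E: rubber-upper → IX.1; rubber-soled → IX.1.1; sports → IX.1.1.3. Scheduled 30%. Eswyn agreement on IX.2.3.1: IX.1.1.3 not covered. → 30%.
Sum: 23% + 15% + 20% + 7% + 30% = 95%.

95%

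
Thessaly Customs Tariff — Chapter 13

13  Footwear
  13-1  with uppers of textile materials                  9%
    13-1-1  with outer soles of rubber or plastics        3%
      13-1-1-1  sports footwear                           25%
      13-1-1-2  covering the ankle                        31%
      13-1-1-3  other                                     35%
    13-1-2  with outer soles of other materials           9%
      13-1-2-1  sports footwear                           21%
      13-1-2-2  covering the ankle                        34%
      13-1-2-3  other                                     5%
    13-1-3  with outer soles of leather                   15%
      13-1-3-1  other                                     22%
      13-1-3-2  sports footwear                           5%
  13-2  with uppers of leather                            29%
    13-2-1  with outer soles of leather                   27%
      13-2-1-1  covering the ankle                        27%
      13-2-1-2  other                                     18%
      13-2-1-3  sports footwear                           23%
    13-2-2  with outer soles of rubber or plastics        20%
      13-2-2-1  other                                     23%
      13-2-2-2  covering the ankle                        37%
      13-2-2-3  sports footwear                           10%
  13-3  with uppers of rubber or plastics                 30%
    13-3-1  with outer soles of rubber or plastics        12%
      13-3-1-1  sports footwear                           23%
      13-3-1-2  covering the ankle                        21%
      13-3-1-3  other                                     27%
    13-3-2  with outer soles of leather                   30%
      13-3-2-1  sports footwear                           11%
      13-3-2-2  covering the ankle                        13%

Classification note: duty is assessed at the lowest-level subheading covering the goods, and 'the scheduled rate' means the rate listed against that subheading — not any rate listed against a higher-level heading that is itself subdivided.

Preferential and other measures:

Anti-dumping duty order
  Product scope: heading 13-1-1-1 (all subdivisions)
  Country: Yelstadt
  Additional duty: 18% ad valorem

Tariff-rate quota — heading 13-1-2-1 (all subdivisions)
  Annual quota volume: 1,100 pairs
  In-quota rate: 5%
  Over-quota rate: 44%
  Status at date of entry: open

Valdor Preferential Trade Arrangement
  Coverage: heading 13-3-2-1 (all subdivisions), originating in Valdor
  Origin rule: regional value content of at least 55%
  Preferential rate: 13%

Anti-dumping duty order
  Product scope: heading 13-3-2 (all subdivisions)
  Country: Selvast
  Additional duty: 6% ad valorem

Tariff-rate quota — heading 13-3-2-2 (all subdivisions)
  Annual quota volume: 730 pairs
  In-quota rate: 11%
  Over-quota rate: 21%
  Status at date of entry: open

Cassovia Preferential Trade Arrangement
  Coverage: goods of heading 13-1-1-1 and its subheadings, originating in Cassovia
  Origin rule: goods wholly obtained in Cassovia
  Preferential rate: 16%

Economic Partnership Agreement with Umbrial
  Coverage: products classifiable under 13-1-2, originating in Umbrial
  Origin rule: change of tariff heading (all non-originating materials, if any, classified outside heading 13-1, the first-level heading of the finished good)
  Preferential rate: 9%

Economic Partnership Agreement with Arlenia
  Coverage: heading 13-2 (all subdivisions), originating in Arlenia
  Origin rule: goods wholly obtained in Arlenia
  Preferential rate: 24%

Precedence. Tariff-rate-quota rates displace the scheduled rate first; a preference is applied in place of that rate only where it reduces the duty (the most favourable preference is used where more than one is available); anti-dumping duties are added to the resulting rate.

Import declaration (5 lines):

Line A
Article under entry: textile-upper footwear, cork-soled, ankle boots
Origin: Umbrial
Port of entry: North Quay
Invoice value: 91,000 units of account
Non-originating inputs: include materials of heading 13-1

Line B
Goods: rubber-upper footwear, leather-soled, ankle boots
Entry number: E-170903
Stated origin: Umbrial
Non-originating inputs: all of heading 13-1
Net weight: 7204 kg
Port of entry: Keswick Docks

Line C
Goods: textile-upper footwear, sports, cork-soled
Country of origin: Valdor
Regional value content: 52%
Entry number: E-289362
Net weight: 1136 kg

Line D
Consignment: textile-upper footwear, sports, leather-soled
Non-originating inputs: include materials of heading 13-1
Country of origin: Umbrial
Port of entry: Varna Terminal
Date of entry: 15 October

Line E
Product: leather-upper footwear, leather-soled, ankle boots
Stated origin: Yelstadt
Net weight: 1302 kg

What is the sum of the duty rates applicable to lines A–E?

Line A: textile-upper → 13-1; cork-soled → 13-1-2; ankle boots → 13-1-2-2. Scheduled 34%. Umbrial agreement on 13-1-2: CTH not met. → 34%.
Line B: rubber-upper → 13-3; leather-soled → 13-3-2; ankle boots → 13-3-2-2. Scheduled 13%. quota on 13-3-2-2 open → in-quota 11%; Umbrial agreement on 13-1-2: 13-3-2-2 not covered. → 11%.
Line C: textile-upper → 13-1; cork-soled → 13-1-2; sports → 13-1-2-1. Scheduled 21%. quota on 13-1-2-1 open → in-quota 5%; Valdor agreement on 13-3-2-1: 13-1-2-1 not covered. → 5%.
Line D: textile-upper → 13-1; leather-soled → 13-1-3; sports → 13-1-3-2. Scheduled 5%. Umbrial agreement on 13-1-2: 13-1-3-2 not covered. → 5%.
Line E: leather-upper → 13-2; leather-soled → 13-2-1; ankle boots → 13-2-1-1. Scheduled 27%. No special measure applies. → 27%.
Sum: 34% + 11% + 5% + 5% + 27% = 82%.

82%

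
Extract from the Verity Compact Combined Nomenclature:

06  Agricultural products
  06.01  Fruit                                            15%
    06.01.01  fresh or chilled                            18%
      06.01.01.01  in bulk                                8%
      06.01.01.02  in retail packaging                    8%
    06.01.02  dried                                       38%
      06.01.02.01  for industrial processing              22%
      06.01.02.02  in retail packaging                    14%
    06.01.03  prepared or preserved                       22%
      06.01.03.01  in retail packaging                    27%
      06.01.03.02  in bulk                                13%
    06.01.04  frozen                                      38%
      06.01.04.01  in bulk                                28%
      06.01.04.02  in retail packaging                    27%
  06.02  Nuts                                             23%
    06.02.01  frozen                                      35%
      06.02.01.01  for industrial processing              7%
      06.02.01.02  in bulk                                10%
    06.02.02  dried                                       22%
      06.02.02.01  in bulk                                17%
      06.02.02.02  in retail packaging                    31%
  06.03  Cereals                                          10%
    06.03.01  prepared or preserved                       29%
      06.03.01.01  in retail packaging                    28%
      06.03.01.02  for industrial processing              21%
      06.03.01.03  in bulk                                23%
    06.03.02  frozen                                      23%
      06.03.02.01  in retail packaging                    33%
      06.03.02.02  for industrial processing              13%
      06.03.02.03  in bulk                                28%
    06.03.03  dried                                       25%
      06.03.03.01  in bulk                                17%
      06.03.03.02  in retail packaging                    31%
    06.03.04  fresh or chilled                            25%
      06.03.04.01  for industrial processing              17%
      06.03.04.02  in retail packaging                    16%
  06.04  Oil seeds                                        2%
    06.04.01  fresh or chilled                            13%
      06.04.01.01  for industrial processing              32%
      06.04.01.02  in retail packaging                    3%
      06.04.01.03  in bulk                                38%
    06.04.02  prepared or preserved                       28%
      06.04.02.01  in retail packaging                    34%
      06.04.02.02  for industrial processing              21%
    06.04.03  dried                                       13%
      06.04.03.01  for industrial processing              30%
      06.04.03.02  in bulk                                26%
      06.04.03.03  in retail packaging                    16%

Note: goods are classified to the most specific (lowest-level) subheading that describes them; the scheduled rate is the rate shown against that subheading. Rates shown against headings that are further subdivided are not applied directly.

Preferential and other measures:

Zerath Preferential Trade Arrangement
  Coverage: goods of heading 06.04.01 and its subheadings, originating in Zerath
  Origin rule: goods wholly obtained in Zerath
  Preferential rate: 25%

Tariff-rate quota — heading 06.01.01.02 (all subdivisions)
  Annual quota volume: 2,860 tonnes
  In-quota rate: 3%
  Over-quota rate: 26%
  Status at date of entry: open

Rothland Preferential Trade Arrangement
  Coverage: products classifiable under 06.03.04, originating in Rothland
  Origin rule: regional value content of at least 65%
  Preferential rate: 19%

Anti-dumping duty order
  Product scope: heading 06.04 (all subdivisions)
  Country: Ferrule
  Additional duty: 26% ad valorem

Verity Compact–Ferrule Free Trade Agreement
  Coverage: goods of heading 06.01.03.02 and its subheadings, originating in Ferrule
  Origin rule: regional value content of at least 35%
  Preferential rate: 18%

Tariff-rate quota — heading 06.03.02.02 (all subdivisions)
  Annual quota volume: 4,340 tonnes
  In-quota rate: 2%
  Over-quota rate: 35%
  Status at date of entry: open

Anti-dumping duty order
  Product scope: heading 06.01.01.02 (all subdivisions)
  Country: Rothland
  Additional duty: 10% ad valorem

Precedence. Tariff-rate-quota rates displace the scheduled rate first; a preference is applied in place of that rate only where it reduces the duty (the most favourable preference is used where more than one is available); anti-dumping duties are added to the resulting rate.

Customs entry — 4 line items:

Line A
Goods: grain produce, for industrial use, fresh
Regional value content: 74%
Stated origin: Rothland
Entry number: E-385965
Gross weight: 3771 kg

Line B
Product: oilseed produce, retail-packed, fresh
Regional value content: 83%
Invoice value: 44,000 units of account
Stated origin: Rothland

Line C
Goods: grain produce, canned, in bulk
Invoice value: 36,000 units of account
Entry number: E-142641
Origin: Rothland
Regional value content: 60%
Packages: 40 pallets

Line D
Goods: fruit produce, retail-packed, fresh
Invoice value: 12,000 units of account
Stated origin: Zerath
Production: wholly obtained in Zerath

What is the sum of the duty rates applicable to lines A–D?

Line A: grain → 06.03; fresh → 06.03.04; for industrial use → 06.03.04.01. Scheduled 17%. Rothland agreement on 06.03.04: RVC ≥ 65% → 19% available; preference 19% not lower than 17% → no reduction. → 17%.
Line B: oilseed → 06.04; fresh → 06.04.01; retail-packed → 06.04.01.02. Scheduled 3%. Rothland agreement on 06.03.04: 06.04.01.02 not covered. → 3%.
Line C: grain → 06.03; canned → 06.03.01; in bulk → 06.03.01.03. Scheduled 23%. Rothland agreement on 06.03.04: 06.03.01.03 not covered. → 23%.
Line D: fruit → 06.01; fresh → 06.01.01; retail-packed → 06.01.01.02. Scheduled 8%. quota on 06.01.01.02 open → in-quota 3%; Zerath agreement on 06.04.01: 06.01.01.02 not covered. → 3%.
Sum: 17% + 3% + 23% + 3% = 46%.

46%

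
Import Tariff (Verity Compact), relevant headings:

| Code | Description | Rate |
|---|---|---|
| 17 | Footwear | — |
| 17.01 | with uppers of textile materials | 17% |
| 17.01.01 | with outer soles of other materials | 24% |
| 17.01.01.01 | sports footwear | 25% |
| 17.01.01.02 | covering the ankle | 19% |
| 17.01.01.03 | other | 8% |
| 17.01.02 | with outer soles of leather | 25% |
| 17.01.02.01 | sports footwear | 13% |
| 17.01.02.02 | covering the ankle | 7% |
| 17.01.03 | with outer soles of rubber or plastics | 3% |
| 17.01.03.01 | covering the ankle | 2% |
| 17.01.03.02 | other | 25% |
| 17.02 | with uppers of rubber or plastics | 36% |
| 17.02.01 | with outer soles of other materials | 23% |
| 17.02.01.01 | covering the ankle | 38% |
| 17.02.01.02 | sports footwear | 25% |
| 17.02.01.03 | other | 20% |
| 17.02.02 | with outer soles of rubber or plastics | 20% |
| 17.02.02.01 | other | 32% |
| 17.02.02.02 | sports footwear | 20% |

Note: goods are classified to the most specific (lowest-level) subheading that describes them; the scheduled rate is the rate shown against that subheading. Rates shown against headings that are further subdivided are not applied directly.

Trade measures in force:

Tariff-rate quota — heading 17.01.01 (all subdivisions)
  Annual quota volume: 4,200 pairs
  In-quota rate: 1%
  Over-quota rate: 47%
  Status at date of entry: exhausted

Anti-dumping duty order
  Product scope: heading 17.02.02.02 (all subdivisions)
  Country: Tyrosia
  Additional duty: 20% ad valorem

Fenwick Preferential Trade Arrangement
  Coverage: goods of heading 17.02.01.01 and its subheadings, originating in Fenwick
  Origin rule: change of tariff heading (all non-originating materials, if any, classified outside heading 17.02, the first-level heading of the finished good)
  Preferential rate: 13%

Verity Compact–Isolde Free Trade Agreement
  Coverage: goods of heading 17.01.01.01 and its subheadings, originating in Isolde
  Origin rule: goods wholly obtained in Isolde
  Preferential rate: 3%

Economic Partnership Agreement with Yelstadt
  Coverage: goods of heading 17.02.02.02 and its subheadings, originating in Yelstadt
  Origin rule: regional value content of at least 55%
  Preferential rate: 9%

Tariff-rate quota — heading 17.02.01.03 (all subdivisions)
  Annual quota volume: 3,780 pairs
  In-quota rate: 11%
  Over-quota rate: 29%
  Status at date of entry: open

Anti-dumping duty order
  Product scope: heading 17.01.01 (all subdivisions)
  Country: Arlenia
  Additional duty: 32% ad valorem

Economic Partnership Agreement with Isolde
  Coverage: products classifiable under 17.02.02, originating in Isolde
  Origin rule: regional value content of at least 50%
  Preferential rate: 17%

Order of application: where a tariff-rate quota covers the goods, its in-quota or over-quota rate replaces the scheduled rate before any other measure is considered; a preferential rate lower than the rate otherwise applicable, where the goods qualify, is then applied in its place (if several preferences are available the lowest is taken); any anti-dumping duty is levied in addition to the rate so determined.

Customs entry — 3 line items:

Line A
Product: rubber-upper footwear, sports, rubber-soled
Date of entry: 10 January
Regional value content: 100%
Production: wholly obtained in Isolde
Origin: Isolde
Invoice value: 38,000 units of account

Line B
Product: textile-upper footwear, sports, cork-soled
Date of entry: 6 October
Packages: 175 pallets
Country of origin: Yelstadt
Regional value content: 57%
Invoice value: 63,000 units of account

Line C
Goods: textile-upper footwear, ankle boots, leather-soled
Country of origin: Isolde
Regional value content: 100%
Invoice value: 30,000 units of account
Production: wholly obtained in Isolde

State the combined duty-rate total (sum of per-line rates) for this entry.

71%

Line A: rubber-upper → 17.02; rubber-soled → 17.02.02; sports → 17.02.02.02. Scheduled 20%. Isolde agreement on 17.01.01.01: 17.02.02.02 not covered; Isolde agreement on 17.02.02: RVC ≥ 50% → 17% available; preferential 17%. → 17%.
Line B: textile-upper → 17.01; cork-soled → 17.01.01; sports → 17.01.01.01. Scheduled 25%. quota on 17.01.01 exhausted → over-quota 47%; Yelstadt agreement on 17.02.02.02: 17.01.01.01 not covered. → 47%.
Line C: textile-upper → 17.01; leather-soled → 17.01.02; ankle boots → 17.01.02.02. Scheduled 7%. Isolde agreement on 17.01.01.01: 17.01.02.02 not covered; Isolde agreement on 17.02.02: 17.01.02.02 not covered. → 7%.
Sum: 17% + 47% + 7% = 71%.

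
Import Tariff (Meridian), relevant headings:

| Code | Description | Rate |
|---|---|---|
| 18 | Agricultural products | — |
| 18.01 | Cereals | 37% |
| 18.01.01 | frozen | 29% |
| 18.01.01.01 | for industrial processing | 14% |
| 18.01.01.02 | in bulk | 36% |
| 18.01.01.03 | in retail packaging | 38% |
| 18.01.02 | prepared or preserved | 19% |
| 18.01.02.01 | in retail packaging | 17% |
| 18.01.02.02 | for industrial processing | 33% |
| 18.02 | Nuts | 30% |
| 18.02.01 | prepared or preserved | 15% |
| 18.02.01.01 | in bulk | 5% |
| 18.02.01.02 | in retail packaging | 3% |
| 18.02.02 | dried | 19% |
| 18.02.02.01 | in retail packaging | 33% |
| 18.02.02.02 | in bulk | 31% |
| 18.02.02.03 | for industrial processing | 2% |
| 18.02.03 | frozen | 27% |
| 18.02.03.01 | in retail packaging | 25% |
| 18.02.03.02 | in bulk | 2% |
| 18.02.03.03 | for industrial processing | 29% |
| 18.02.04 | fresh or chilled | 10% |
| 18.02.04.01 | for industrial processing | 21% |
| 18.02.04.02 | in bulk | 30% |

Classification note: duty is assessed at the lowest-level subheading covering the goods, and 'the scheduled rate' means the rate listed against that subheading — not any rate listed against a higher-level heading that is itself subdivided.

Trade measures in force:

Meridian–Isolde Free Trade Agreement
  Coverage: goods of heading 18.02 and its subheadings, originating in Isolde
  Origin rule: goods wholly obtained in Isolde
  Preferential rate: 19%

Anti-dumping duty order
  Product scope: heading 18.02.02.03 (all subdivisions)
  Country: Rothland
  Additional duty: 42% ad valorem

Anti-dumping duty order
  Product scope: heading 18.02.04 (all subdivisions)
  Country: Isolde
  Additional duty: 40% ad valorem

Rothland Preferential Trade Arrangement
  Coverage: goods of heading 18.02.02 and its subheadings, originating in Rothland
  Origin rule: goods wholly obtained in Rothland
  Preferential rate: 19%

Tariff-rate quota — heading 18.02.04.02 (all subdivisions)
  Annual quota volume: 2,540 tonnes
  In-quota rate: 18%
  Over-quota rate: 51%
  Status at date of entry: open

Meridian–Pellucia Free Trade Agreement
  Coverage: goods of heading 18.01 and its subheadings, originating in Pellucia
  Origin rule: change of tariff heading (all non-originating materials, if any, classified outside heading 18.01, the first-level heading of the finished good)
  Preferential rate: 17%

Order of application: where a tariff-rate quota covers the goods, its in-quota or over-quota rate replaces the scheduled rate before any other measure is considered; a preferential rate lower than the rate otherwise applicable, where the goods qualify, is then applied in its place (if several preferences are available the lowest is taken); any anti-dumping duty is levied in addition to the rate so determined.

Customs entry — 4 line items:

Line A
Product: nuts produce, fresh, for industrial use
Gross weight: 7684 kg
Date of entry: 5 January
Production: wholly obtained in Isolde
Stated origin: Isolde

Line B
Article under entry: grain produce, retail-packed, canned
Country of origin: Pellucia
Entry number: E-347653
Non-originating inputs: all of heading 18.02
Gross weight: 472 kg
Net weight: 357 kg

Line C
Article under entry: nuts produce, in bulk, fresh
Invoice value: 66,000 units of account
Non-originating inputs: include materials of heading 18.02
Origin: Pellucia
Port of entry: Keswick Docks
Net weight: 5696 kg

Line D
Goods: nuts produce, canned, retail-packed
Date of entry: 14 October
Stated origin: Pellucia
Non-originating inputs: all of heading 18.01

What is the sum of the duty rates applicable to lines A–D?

97%

Line A: nuts → 18.02; fresh → 18.02.04; for industrial use → 18.02.04.01. Scheduled 21%. Isolde agreement on 18.02: wholly obtained → 19% available; preferential 19%; anti-dumping (Isolde, 18.02.04): +40%; total 19% + 40% = 59%. → 59%.
Line B: grain → 18.01; canned → 18.01.02; retail-packed → 18.01.02.01. Scheduled 17%. Pellucia agreement on 18.01: CTH met → 17% available; preference 17% not lower than 17% → no reduction. → 17%.
Line C: nuts → 18.02; fresh → 18.02.04; in bulk → 18.02.04.02. Scheduled 30%. quota on 18.02.04.02 open → in-quota 18%; Pellucia agreement on 18.01: 18.02.04.02 not covered. → 18%.
Line D: nuts → 18.02; canned → 18.02.01; retail-packed → 18.02.01.02. Scheduled 3%. Pellucia agreement on 18.01: 18.02.01.02 not covered. → 3%.
Sum: 59% + 17% + 18% + 3% = 97%.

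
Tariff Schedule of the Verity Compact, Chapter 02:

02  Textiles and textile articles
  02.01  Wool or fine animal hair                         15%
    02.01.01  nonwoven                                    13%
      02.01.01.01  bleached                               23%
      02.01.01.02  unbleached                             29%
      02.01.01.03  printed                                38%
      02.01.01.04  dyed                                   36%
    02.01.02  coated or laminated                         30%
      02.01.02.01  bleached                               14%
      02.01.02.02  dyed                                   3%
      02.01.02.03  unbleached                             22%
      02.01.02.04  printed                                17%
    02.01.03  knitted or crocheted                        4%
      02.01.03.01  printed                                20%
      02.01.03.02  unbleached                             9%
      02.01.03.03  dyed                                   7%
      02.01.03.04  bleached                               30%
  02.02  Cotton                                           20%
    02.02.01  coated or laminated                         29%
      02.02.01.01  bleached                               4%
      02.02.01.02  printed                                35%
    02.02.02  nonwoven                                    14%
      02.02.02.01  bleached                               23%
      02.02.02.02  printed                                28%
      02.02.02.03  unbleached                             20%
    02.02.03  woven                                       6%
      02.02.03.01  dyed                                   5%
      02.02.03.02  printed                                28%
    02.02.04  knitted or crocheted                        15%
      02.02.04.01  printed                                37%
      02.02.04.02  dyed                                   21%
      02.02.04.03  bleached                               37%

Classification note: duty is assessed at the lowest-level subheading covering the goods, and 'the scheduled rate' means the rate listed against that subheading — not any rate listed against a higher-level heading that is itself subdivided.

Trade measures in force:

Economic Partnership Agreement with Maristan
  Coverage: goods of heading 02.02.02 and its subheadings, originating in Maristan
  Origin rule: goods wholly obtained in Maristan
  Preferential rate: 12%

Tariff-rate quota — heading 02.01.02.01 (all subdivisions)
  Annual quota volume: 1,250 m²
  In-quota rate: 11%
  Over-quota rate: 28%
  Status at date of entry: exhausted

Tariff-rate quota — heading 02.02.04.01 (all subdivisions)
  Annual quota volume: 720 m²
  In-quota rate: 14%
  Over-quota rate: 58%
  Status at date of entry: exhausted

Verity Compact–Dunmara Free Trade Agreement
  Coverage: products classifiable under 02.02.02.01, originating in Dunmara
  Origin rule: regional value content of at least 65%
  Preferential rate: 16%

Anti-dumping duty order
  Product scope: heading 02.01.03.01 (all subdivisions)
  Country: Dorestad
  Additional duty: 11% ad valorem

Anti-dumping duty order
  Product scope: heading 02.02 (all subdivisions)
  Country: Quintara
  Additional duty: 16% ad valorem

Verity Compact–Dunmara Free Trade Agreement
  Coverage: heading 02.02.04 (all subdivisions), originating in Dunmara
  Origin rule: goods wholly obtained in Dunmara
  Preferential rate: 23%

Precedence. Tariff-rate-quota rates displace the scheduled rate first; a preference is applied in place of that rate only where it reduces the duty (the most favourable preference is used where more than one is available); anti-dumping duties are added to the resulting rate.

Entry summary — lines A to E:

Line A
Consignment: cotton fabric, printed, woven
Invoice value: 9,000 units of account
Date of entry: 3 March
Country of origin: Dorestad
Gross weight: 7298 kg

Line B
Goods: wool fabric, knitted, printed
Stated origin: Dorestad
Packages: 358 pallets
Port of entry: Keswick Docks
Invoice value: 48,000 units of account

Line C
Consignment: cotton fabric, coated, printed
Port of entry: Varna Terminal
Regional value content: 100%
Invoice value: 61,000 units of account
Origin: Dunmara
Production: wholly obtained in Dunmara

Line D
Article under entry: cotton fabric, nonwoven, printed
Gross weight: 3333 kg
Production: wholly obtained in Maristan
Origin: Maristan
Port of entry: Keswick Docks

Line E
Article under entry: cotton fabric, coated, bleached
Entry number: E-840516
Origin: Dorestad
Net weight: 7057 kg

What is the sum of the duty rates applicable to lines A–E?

110%

Line A: cotton → 02.02; woven → 02.02.03; printed → 02.02.03.02. Scheduled 28%. No special measure applies. → 28%.
Line B: wool → 02.01; knitted → 02.01.03; printed → 02.01.03.01. Scheduled 20%. anti-dumping (Dorestad, 02.01.03.01): +11%; total 20% + 11% = 31%. → 31%.
Line C: cotton → 02.02; coated → 02.02.01; printed → 02.02.01.02. Scheduled 35%. Dunmara agreement on 02.02.02.01: 02.02.01.02 not covered; Dunmara agreement on 02.02.04: 02.02.01.02 not covered. → 35%.
Line D: cotton → 02.02; nonwoven → 02.02.02; printed → 02.02.02.02. Scheduled 28%. Maristan agreement on 02.02.02: wholly obtained → 12% available; preferential 12%. → 12%.
Line E: cotton → 02.02; coated → 02.02.01; bleached → 02.02.01.01. Scheduled 4%. No special measure applies. → 4%.
Sum: 28% + 31% + 35% + 12% + 4% = 110%.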